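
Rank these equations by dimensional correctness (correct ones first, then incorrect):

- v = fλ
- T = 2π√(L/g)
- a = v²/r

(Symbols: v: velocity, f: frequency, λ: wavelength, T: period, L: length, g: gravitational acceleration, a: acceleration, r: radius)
Dimensionally correct: v = fλ, T = 2π√(L/g), a = v²/r
Dimensionally incorrect: none
Ordered (correct first, then incorrect): v = fλ, T = 2π√(L/g), a = v²/r

- v = fλ: LHS [L T^-1], RHS [L T^-1] → correct ✓
- T = 2π√(L/g): LHS [T], RHS [T] → correct ✓
- a = v²/r: LHS [L T^-2], RHS [L T^-2] → correct ✓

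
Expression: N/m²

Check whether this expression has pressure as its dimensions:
Yes

The expression N/m² has dimensions [L^-1 M T^-2], which is exactly pressure [L^-1 M T^-2].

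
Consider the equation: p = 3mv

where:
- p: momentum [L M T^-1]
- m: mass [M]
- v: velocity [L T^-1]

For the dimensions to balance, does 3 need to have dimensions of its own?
No

p has dimensions [L M T^-1] and mv already has dimensions [L M T^-1], so the equation balances without 3 contributing any dimensions. 3 is a pure (dimensionless) number; changing or removing it would not affect dimensional consistency.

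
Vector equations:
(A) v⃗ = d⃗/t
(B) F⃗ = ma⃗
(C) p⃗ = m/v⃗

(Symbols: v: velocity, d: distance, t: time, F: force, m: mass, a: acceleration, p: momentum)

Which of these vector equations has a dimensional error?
(C) p⃗ = m/v⃗

(A) v⃗ = d⃗/t: LHS [L T^-1], RHS [L T^-1] ✓ — displacement (vector) divided by time (scalar)
(B) F⃗ = ma⃗: LHS [L M T^-2], RHS [L M T^-2] ✓ — Force and acceleration are vectors, mass is a scalar
(C) p⃗ = m/v⃗: LHS [L M T^-1], RHS [L^-1 M T] ✗ — momentum is mass times velocity; should be mv⃗ (and division by a vector is undefined)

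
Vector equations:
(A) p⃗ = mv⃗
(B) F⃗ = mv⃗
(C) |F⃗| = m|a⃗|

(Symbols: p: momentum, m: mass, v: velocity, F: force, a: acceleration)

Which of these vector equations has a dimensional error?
(B) F⃗ = mv⃗

(A) p⃗ = mv⃗: LHS [L M T^-1], RHS [L M T^-1] ✓ — mass (scalar) times velocity (vector)
(B) F⃗ = mv⃗: LHS [L M T^-2], RHS [L M T^-1] ✗ — mass times velocity is momentum, not force; should be ma⃗
(C) |F⃗| = m|a⃗|: LHS [L M T^-2], RHS [L M T^-2] ✓ — magnitudes of vectors are scalars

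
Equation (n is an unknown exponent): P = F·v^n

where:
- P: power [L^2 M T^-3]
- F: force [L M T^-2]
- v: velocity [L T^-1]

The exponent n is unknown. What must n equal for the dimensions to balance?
n = 1

P has dimensions [L^2 M T^-3]; v has dimensions [L T^-1].
The rest of the RHS has dimensions [L M T^-2], so v^n must supply [L T^-1].
With n = 1: F·v^1 has dimensions [L^2 M T^-3], matching the LHS ✓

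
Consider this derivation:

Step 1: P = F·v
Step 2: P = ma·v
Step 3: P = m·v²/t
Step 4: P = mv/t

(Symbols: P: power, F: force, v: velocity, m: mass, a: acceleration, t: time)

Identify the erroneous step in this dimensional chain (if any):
Step 4

Step 1: P = F·v → LHS [L^2 M T^-3], RHS [L^2 M T^-3] ✓
Step 2: P = ma·v → LHS [L^2 M T^-3], RHS [L^2 M T^-3] ✓
Step 3: P = m·v²/t → LHS [L^2 M T^-3], RHS [L^2 M T^-3] ✓
Step 4: P = mv/t → LHS [L^2 M T^-3], RHS [L M T^-2] ✗

The first dimensional inconsistency appears in step 4: P = mv/t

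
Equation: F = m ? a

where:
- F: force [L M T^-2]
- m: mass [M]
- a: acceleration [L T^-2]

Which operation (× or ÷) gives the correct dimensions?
multiplication (×): F = m × a

F [L M T^-2]; m [M]; a [L T^-2].
m × a → [L M T^-2] ✓
m ÷ a → [L^-1 M T^2] ✗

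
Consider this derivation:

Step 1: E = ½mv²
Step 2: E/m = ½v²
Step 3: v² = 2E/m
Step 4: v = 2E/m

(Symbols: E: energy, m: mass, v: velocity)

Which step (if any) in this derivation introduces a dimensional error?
Step 4

Step 1: E = ½mv² → LHS [L^2 M T^-2], RHS [L^2 M T^-2] ✓
Step 2: E/m = ½v² → LHS [L^2 T^-2], RHS [L^2 T^-2] ✓
Step 3: v² = 2E/m → LHS [L^2 T^-2], RHS [L^2 T^-2] ✓
Step 4: v = 2E/m → LHS [L T^-1], RHS [L^2 T^-2] ✗

The first dimensional inconsistency appears in step 4: v = 2E/m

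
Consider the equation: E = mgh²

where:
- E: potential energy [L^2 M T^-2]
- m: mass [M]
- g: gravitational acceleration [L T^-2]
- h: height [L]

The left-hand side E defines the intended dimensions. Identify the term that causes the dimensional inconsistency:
The right-hand side term mgh²

E has dimensions [L^2 M T^-2], but mgh² has dimensions [L^3 M T^-2], so the term mgh² is dimensionally wrong for E.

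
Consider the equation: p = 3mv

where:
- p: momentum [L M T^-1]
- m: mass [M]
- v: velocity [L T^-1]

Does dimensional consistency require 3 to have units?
No

p has dimensions [L M T^-1] and mv already has dimensions [L M T^-1], so the equation balances without 3 contributing any dimensions. 3 is a pure (dimensionless) number; changing or removing it would not affect dimensional consistency.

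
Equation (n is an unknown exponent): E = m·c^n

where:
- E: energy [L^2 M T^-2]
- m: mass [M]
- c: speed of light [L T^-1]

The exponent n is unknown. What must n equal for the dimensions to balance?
n = 2

E has dimensions [L^2 M T^-2]; c has dimensions [L T^-1].
The rest of the RHS has dimensions [M], so c^n must supply [L^2 T^-2].
With n = 2: m·c^2 has dimensions [L^2 M T^-2], matching the LHS ✓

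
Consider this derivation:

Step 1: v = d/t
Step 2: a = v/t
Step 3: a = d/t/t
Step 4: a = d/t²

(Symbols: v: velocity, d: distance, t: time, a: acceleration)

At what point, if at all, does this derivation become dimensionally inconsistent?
No step introduces an error — all steps are dimensionally consistent.

Step 1: v = d/t → LHS [L T^-1], RHS [L T^-1] ✓
Step 2: a = v/t → LHS [L T^-2], RHS [L T^-2] ✓
Step 3: a = d/t/t → LHS [L T^-2], RHS [L T^-2] ✓
Step 4: a = d/t² → LHS [L T^-2], RHS [L T^-2] ✓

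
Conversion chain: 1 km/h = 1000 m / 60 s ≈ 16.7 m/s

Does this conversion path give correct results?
The chain is incorrect (it contains an error).

Incorrect: 1 h = 3600 s, not 60 s (1 km/h ≈ 0.278 m/s)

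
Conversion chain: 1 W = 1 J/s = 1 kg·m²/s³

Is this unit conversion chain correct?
The chain is correct (no errors).

Correct: Watt is Joule per second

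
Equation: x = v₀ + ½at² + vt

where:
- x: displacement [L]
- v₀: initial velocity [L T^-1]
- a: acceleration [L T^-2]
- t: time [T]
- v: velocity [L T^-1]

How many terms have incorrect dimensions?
1

LHS x: [L]
- v₀: [L T^-1] ✗
- ½at²: [L] ✓
- vt: [L] ✓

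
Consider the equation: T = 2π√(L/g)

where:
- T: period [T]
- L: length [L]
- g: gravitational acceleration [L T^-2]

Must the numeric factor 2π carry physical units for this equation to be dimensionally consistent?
No

T has dimensions [T] and √(L/g) already has dimensions [T], so the equation balances without 2π contributing any dimensions. 2π is a pure (dimensionless) number; changing or removing it would not affect dimensional consistency.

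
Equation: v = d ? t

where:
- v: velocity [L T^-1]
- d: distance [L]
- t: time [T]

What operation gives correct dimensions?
division (÷): v = d ÷ t

v [L T^-1]; d [L]; t [T].
d × t → [L T] ✗
d ÷ t → [L T^-1] ✓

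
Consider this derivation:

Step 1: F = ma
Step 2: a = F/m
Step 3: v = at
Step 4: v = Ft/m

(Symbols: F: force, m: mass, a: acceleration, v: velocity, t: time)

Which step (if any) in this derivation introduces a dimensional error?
No step introduces an error — all steps are dimensionally consistent.

Step 1: F = ma → LHS [L M T^-2], RHS [L M T^-2] ✓
Step 2: a = F/m → LHS [L T^-2], RHS [L T^-2] ✓
Step 3: v = at → LHS [L T^-1], RHS [L T^-1] ✓
Step 4: v = Ft/m → LHS [L T^-1], RHS [L T^-1] ✓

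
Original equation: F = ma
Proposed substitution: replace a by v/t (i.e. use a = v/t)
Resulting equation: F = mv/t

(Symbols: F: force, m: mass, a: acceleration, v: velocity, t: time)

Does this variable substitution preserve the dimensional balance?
Yes

[a] = [L T^-2] and [v/t] = [L T^-2]. These match, so the substitution replaces a quantity by one of the same dimensions and the result F = mv/t has LHS [L M T^-2] vs RHS [L M T^-2] — still consistent.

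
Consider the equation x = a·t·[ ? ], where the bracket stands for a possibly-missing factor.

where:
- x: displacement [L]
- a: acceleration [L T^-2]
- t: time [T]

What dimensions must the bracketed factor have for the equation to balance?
[T] — time (e.g. t)

x has dimensions [L]; a·t has dimensions [L T^-1].
The bracketed factor must supply [L] / [L T^-1] = [T].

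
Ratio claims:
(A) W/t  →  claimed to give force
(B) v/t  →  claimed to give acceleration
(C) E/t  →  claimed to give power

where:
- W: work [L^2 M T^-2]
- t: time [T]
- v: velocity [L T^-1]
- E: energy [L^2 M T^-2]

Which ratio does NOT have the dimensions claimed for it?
(A) W/t does not give force

(A) W/t: [L^2 M T^-3] ≠ force [L M T^-2] ✗
(B) v/t: [L T^-2] = acceleration [L T^-2] ✓
(C) E/t: [L^2 M T^-3] = power [L^2 M T^-3] ✓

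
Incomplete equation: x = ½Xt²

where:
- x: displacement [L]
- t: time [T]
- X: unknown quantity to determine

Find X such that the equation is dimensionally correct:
X = a (acceleration), dimensions [L T^-2]

x has dimensions [L]; the rest of the RHS (½ t²) has dimensions [T^2].
So X must have dimensions [L T^-2] — X = a (acceleration).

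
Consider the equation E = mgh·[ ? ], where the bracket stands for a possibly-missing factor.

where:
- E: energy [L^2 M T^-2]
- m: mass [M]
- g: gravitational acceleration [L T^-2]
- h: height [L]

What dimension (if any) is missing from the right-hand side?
Nothing is missing — the bracketed factor must be dimensionless.

E has dimensions [L^2 M T^-2] and mgh already has dimensions [L^2 M T^-2], so E = mgh is dimensionally complete.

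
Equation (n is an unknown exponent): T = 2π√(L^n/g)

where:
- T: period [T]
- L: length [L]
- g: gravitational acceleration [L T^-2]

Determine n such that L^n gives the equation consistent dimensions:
n = 1

T has dimensions [T]; L has dimensions [L].
With n = 1: 2π√(L^1/g) has dimensions [T], matching the LHS ✓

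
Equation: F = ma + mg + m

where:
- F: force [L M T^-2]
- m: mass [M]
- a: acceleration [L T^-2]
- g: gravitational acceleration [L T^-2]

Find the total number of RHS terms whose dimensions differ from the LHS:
1

LHS F: [L M T^-2]
- ma: [L M T^-2] ✓
- mg: [L M T^-2] ✓
- m: [M] ✗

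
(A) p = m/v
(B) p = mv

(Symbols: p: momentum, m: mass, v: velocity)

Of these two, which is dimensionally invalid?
(A)

(A) p = m/v: LHS [L M T^-1], RHS [L^-1 M T] ✗
(B) p = mv: LHS [L M T^-1], RHS [L M T^-1] ✓

Expression (A) p = m/v is dimensionally incorrect.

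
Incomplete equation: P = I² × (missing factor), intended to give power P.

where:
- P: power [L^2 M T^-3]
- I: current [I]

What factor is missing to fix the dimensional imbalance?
R (resistance), dimensions [I^-2 L^2 M T^-3]

P has dimensions [L^2 M T^-3] and I² has dimensions [I^2].
The missing factor must have dimensions [L^2 M T^-3] / [I^2] = [I^-2 L^2 M T^-3], i.e. resistance (R).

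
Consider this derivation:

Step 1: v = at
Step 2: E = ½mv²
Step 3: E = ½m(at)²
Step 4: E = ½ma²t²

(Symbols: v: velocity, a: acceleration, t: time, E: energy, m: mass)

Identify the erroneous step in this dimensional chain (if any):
No step introduces an error — all steps are dimensionally consistent.

Step 1: v = at → LHS [L T^-1], RHS [L T^-1] ✓
Step 2: E = ½mv² → LHS [L^2 M T^-2], RHS [L^2 M T^-2] ✓
Step 3: E = ½m(at)² → LHS [L^2 M T^-2], RHS [L^2 M T^-2] ✓
Step 4: E = ½ma²t² → LHS [L^2 M T^-2], RHS [L^2 M T^-2] ✓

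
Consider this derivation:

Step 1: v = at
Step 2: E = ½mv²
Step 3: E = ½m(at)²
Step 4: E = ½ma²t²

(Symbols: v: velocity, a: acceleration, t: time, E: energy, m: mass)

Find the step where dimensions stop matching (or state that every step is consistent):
No step introduces an error — all steps are dimensionally consistent.

Step 1: v = at → LHS [L T^-1], RHS [L T^-1] ✓
Step 2: E = ½mv² → LHS [L^2 M T^-2], RHS [L^2 M T^-2] ✓
Step 3: E = ½m(at)² → LHS [L^2 M T^-2], RHS [L^2 M T^-2] ✓
Step 4: E = ½ma²t² → LHS [L^2 M T^-2], RHS [L^2 M T^-2] ✓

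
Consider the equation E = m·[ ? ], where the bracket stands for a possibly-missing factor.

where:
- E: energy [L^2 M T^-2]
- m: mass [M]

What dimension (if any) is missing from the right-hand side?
[L^2 T^-2] — velocity squared (e.g. v²)

E has dimensions [L^2 M T^-2]; m has dimensions [M].
The bracketed factor must supply [L^2 M T^-2] / [M] = [L^2 T^-2].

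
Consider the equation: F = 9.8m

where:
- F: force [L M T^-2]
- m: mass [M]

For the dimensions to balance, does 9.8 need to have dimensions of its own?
Yes

F has dimensions [L M T^-2], while m alone has dimensions [M]. For the equation to balance, the factor 9.8 must carry dimensions [L T^-2] — it is a dimensional constant (a numerical value of a physical quantity with its units suppressed), not a pure number.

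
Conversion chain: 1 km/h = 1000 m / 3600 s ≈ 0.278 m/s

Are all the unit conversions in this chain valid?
The chain is correct (no errors).

Correct: 1 km = 1000 m, 1 h = 3600 s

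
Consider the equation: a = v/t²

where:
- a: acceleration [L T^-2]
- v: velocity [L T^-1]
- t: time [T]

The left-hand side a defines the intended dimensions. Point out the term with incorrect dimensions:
The right-hand side term v/t²

a has dimensions [L T^-2], but v/t² has dimensions [L T^-3], so the term v/t² is dimensionally wrong for a.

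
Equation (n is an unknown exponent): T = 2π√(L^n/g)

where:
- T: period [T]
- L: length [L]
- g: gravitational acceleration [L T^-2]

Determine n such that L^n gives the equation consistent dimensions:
n = 1

T has dimensions [T]; L has dimensions [L].
With n = 1: 2π√(L^1/g) has dimensions [T], matching the LHS ✓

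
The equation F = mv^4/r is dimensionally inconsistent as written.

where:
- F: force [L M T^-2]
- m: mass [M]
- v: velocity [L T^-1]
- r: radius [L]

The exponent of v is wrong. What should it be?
The exponent of v should be 2: F = mv^2/r

The LHS F has dimensions [L M T^-2]; v has dimensions [L T^-1].
As written, the RHS mv^4/r (exponent 4 on v) has dimensions [L^3 M T^-4], which does not match.
With exponent 2, the RHS mv^2/r has dimensions [L M T^-2], matching the LHS.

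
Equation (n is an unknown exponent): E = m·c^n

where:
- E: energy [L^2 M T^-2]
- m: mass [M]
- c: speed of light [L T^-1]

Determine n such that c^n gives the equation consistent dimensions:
n = 2

E has dimensions [L^2 M T^-2]; c has dimensions [L T^-1].
The rest of the RHS has dimensions [M], so c^n must supply [L^2 T^-2].
With n = 2: m·c^2 has dimensions [L^2 M T^-2], matching the LHS ✓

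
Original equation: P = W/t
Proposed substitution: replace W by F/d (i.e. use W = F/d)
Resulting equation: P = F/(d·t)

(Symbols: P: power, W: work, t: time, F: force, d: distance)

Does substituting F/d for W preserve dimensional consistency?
No

[W] = [L^2 M T^-2] and [F/d] = [M T^-2]. These differ, so the substitution replaces a quantity by one of different dimensions and the result P = F/(d·t) has LHS [L^2 M T^-3] vs RHS [M T^-3] — inconsistent.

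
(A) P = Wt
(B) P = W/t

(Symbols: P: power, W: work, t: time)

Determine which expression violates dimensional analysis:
(A)

(A) P = Wt: LHS [L^2 M T^-3], RHS [L^2 M T^-1] ✗
(B) P = W/t: LHS [L^2 M T^-3], RHS [L^2 M T^-3] ✓

Expression (A) P = Wt is dimensionally incorrect.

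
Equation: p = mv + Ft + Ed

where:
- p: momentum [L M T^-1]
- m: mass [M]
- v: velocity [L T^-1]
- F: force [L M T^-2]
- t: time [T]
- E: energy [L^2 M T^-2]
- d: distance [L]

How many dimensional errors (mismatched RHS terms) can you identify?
1

LHS p: [L M T^-1]
- mv: [L M T^-1] ✓
- Ft: [L M T^-1] ✓
- Ed: [L^3 M T^-2] ✗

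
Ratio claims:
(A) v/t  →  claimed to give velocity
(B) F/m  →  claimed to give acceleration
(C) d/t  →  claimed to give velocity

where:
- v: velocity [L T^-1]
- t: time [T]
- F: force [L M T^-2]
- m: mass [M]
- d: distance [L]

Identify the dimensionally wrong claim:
(A) v/t does not give velocity

(A) v/t: [L T^-2] ≠ velocity [L T^-1] ✗
(B) F/m: [L T^-2] = acceleration [L T^-2] ✓
(C) d/t: [L T^-1] = velocity [L T^-1] ✓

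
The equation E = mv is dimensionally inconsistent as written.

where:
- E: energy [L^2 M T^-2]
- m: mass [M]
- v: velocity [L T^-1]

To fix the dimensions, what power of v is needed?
The exponent of v should be 2: E = mv^2

The LHS E has dimensions [L^2 M T^-2]; v has dimensions [L T^-1].
As written, the RHS mv (exponent 1 on v) has dimensions [L M T^-1], which does not match.
With exponent 2, the RHS mv^2 has dimensions [L^2 M T^-2], matching the LHS.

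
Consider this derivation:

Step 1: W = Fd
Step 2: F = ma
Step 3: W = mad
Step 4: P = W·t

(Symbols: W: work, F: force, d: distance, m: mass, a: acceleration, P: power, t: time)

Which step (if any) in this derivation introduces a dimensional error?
Step 4

Step 1: W = Fd → LHS [L^2 M T^-2], RHS [L^2 M T^-2] ✓
Step 2: F = ma → LHS [L M T^-2], RHS [L M T^-2] ✓
Step 3: W = mad → LHS [L^2 M T^-2], RHS [L^2 M T^-2] ✓
Step 4: P = W·t → LHS [L^2 M T^-3], RHS [L^2 M T^-1] ✗

The first dimensional inconsistency appears in step 4: P = W·t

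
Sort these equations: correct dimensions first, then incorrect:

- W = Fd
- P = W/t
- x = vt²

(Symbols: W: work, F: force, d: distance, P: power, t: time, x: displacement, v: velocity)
Dimensionally correct: W = Fd, P = W/t
Dimensionally incorrect: x = vt²
Ordered (correct first, then incorrect): W = Fd, P = W/t, x = vt²

- W = Fd: LHS [L^2 M T^-2], RHS [L^2 M T^-2] → correct ✓
- P = W/t: LHS [L^2 M T^-3], RHS [L^2 M T^-3] → correct ✓
- x = vt²: LHS [L], RHS [L T] → incorrect ✗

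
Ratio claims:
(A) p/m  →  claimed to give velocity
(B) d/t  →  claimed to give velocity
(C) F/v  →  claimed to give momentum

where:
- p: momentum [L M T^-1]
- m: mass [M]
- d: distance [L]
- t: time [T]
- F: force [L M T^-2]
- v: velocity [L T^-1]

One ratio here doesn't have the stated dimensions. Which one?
(C) F/v does not give momentum

(A) p/m: [L T^-1] = velocity [L T^-1] ✓
(B) d/t: [L T^-1] = velocity [L T^-1] ✓
(C) F/v: [M T^-1] ≠ momentum [L M T^-1] ✗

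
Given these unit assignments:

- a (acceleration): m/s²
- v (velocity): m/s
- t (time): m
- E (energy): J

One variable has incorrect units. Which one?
t

The variable t (time) should have units s, not m.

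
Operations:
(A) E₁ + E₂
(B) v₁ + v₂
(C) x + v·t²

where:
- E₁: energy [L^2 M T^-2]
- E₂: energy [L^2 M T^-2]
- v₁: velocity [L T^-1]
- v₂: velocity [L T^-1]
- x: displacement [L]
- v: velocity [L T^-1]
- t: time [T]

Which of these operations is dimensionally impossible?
(C) x + v·t²

(A) E₁ + E₂: E₁ [L^2 M T^-2] and E₂ [L^2 M T^-2] — same dimensions ✓
(B) v₁ + v₂: v₁ [L T^-1] and v₂ [L T^-1] — same dimensions ✓
(C) x + v·t²: x [L] and v·t² [L T] — different dimensions cannot be added/subtracted ✗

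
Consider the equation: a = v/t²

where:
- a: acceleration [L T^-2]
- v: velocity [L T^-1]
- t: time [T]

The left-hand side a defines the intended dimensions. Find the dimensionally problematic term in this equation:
The right-hand side term v/t²

a has dimensions [L T^-2], but v/t² has dimensions [L T^-3], so the term v/t² is dimensionally wrong for a.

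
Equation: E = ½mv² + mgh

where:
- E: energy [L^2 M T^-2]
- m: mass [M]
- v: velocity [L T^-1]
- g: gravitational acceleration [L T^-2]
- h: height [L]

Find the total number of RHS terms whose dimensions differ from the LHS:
0

LHS E: [L^2 M T^-2]
- ½mv²: [L^2 M T^-2] ✓
- mgh: [L^2 M T^-2] ✓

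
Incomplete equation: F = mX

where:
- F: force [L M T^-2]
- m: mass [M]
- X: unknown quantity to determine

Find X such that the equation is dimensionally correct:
X = a (acceleration), dimensions [L T^-2]

F has dimensions [L M T^-2]; the rest of the RHS (m) has dimensions [M].
So X must have dimensions [L T^-2] — X = a (acceleration).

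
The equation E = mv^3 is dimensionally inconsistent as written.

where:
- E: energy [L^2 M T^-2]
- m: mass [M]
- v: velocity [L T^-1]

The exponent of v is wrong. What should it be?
The exponent of v should be 2: E = mv^2

The LHS E has dimensions [L^2 M T^-2]; v has dimensions [L T^-1].
As written, the RHS mv^3 (exponent 3 on v) has dimensions [L^3 M T^-3], which does not match.
With exponent 2, the RHS mv^2 has dimensions [L^2 M T^-2], matching the LHS.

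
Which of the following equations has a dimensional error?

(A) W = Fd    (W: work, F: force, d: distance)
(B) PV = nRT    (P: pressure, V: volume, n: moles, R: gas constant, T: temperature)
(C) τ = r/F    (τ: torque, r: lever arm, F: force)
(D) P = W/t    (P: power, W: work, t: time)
(C) τ = r/F

The equation (C) τ = r/F is dimensionally incorrect.

LHS (τ): [L^2 M T^-2]
RHS (r/F): [M^-1 T^2] ✗

The dimensions do not match. The other three equations balance.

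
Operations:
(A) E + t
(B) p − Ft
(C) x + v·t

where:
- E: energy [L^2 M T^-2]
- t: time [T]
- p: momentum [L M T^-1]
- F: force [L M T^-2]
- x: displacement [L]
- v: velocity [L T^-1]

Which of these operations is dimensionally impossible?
(A) E + t

(A) E + t: E [L^2 M T^-2] and t [T] — different dimensions cannot be added/subtracted ✗
(B) p − Ft: p [L M T^-1] and Ft [L M T^-1] — same dimensions ✓
(C) x + v·t: x [L] and v·t [L] — same dimensions ✓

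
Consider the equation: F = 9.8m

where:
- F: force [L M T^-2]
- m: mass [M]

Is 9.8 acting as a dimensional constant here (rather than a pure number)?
Yes

F has dimensions [L M T^-2], while m alone has dimensions [M]. For the equation to balance, the factor 9.8 must carry dimensions [L T^-2] — it is a dimensional constant (a numerical value of a physical quantity with its units suppressed), not a pure number.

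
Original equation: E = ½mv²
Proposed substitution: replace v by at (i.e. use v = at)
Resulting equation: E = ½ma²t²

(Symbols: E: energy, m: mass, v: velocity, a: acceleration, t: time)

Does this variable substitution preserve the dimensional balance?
Yes

[v] = [L T^-1] and [at] = [L T^-1]. These match, so the substitution replaces a quantity by one of the same dimensions and the result E = ½ma²t² has LHS [L^2 M T^-2] vs RHS [L^2 M T^-2] — still consistent.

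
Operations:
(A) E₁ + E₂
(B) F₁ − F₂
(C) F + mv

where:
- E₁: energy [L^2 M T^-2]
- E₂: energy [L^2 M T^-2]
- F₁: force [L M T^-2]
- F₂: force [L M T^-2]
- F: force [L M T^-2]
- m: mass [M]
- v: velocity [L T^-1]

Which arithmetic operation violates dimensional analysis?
(C) F + mv

(A) E₁ + E₂: E₁ [L^2 M T^-2] and E₂ [L^2 M T^-2] — same dimensions ✓
(B) F₁ − F₂: F₁ [L M T^-2] and F₂ [L M T^-2] — same dimensions ✓
(C) F + mv: F [L M T^-2] and mv [L M T^-1] — different dimensions cannot be added/subtracted ✗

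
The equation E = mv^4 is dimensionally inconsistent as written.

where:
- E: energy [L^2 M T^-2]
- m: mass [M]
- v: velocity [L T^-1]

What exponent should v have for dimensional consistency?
The exponent of v should be 2: E = mv^2

The LHS E has dimensions [L^2 M T^-2]; v has dimensions [L T^-1].
As written, the RHS mv^4 (exponent 4 on v) has dimensions [L^4 M T^-4], which does not match.
With exponent 2, the RHS mv^2 has dimensions [L^2 M T^-2], matching the LHS.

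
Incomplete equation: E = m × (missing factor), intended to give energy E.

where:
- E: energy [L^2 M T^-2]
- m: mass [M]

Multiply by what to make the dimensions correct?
v² (velocity squared), dimensions [L^2 T^-2]

E has dimensions [L^2 M T^-2] and m has dimensions [M].
The missing factor must have dimensions [L^2 M T^-2] / [M] = [L^2 T^-2], i.e. velocity squared (v²).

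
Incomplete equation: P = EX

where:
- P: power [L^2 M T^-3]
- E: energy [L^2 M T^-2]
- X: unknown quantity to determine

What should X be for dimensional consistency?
X = f (inverse time / frequency (1/t)), dimensions [T^-1]

P has dimensions [L^2 M T^-3]; the rest of the RHS (E) has dimensions [L^2 M T^-2].
So X must have dimensions [T^-1] — X = f (inverse time / frequency (1/t)).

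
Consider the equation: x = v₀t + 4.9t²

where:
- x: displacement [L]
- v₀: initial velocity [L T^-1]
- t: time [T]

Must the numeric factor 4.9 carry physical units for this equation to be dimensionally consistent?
Yes

x has dimensions [L], while t² alone has dimensions [T^2]. For the equation to balance, the factor 4.9 must carry dimensions [L T^-2] — it is a dimensional constant (a numerical value of a physical quantity with its units suppressed), not a pure number.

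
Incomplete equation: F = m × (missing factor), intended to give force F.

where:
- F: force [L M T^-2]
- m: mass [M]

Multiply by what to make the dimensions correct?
a (acceleration), dimensions [L T^-2]

F has dimensions [L M T^-2] and m has dimensions [M].
The missing factor must have dimensions [L M T^-2] / [M] = [L T^-2], i.e. acceleration (a).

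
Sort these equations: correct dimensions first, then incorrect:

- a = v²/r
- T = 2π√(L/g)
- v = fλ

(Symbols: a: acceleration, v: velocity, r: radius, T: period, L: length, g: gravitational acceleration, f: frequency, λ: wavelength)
Dimensionally correct: a = v²/r, T = 2π√(L/g), v = fλ
Dimensionally incorrect: none
Ordered (correct first, then incorrect): a = v²/r, T = 2π√(L/g), v = fλ

- a = v²/r: LHS [L T^-2], RHS [L T^-2] → correct ✓
- T = 2π√(L/g): LHS [T], RHS [T] → correct ✓
- v = fλ: LHS [L T^-1], RHS [L T^-1] → correct ✓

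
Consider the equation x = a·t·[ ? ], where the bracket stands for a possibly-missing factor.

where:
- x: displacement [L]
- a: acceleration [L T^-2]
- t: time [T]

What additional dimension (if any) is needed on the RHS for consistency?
[T] — time (e.g. t)

x has dimensions [L]; a·t has dimensions [L T^-1].
The bracketed factor must supply [L] / [L T^-1] = [T].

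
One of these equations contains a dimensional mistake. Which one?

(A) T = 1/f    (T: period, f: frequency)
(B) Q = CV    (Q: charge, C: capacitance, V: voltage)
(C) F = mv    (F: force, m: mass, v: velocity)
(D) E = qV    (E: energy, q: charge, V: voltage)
(C) F = mv

The equation (C) F = mv is dimensionally incorrect.

LHS (F): [L M T^-2]
RHS (mv): [L M T^-1] ✗

The dimensions do not match. The other three equations balance.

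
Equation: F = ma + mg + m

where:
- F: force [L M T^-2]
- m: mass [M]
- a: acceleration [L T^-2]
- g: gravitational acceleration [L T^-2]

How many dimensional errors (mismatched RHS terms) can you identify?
1

LHS F: [L M T^-2]
- ma: [L M T^-2] ✓
- mg: [L M T^-2] ✓
- m: [M] ✗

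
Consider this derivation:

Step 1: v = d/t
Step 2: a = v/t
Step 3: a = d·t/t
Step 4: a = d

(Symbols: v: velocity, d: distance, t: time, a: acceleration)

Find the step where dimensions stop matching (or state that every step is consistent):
Step 3

Step 1: v = d/t → LHS [L T^-1], RHS [L T^-1] ✓
Step 2: a = v/t → LHS [L T^-2], RHS [L T^-2] ✓
Step 3: a = d·t/t → LHS [L T^-2], RHS [L] ✗

The first dimensional inconsistency appears in step 3: a = d·t/t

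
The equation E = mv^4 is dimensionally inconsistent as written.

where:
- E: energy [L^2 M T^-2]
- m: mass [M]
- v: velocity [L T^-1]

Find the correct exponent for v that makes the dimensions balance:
The exponent of v should be 2: E = mv^2

The LHS E has dimensions [L^2 M T^-2]; v has dimensions [L T^-1].
As written, the RHS mv^4 (exponent 4 on v) has dimensions [L^4 M T^-4], which does not match.
With exponent 2, the RHS mv^2 has dimensions [L^2 M T^-2], matching the LHS.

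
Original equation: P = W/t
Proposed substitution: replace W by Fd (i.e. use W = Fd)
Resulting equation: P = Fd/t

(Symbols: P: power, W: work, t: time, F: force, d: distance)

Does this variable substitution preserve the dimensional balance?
Yes

[W] = [L^2 M T^-2] and [Fd] = [L^2 M T^-2]. These match, so the substitution replaces a quantity by one of the same dimensions and the result P = Fd/t has LHS [L^2 M T^-3] vs RHS [L^2 M T^-3] — still consistent.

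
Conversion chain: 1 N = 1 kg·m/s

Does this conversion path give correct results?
The chain is incorrect (it contains an error).

Incorrect: Newton is kg·m/s², not kg·m/s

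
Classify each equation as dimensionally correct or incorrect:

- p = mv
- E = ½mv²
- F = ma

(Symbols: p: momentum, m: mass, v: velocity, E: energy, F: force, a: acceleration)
Dimensionally correct: p = mv, E = ½mv², F = ma
Dimensionally incorrect: none
Ordered (correct first, then incorrect): p = mv, E = ½mv², F = ma

- p = mv: LHS [L M T^-1], RHS [L M T^-1] → correct ✓
- E = ½mv²: LHS [L^2 M T^-2], RHS [L^2 M T^-2] → correct ✓
- F = ma: LHS [L M T^-2], RHS [L M T^-2] → correct ✓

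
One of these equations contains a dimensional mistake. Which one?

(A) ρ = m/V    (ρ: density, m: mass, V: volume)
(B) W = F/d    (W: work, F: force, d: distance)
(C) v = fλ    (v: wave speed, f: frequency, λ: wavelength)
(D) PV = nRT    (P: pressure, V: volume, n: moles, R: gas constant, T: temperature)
(B) W = F/d

The equation (B) W = F/d is dimensionally incorrect.

LHS (W): [L^2 M T^-2]
RHS (F/d): [M T^-2] ✗

The dimensions do not match. The other three equations balance.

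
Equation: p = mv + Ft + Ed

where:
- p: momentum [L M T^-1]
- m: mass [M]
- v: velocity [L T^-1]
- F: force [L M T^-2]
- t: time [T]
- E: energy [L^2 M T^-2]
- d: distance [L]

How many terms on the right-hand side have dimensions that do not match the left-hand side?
1

LHS p: [L M T^-1]
- mv: [L M T^-1] ✓
- Ft: [L M T^-1] ✓
- Ed: [L^3 M T^-2] ✗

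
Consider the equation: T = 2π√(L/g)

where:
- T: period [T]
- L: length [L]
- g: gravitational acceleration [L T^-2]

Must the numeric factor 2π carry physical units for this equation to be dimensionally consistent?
No

T has dimensions [T] and √(L/g) already has dimensions [T], so the equation balances without 2π contributing any dimensions. 2π is a pure (dimensionless) number; changing or removing it would not affect dimensional consistency.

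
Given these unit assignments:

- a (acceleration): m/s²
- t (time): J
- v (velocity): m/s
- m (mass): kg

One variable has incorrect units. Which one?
t

The variable t (time) should have units s, not J.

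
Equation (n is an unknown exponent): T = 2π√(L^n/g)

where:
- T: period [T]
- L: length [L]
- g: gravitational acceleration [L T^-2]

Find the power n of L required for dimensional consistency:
n = 1

T has dimensions [T]; L has dimensions [L].
With n = 1: 2π√(L^1/g) has dimensions [T], matching the LHS ✓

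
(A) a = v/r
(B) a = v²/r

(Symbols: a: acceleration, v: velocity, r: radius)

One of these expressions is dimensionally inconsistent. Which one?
(A)

(A) a = v/r: LHS [L T^-2], RHS [T^-1] ✗
(B) a = v²/r: LHS [L T^-2], RHS [L T^-2] ✓

Expression (A) a = v/r is dimensionally incorrect.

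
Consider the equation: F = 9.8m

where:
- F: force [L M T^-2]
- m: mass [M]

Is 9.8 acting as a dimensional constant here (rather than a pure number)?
Yes

F has dimensions [L M T^-2], while m alone has dimensions [M]. For the equation to balance, the factor 9.8 must carry dimensions [L T^-2] — it is a dimensional constant (a numerical value of a physical quantity with its units suppressed), not a pure number.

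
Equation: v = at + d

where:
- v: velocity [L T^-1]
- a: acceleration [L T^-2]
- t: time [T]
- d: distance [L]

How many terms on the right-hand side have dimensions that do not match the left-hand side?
1

LHS v: [L T^-1]
- at: [L T^-1] ✓
- d: [L] ✗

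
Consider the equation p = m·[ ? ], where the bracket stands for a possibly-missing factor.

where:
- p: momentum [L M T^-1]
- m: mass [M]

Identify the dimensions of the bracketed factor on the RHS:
[L T^-1] — velocity (e.g. v)

p has dimensions [L M T^-1]; m has dimensions [M].
The bracketed factor must supply [L M T^-1] / [M] = [L T^-1].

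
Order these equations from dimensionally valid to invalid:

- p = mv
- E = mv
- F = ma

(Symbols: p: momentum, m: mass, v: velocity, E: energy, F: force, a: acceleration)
Dimensionally correct: p = mv, F = ma
Dimensionally incorrect: E = mv
Ordered (correct first, then incorrect): p = mv, F = ma, E = mv

- p = mv: LHS [L M T^-1], RHS [L M T^-1] → correct ✓
- E = mv: LHS [L^2 M T^-2], RHS [L M T^-1] → incorrect ✗
- F = ma: LHS [L M T^-2], RHS [L M T^-2] → correct ✓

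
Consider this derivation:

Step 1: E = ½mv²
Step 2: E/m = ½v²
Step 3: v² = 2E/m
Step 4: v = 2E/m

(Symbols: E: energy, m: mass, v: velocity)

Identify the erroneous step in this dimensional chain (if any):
Step 4

Step 1: E = ½mv² → LHS [L^2 M T^-2], RHS [L^2 M T^-2] ✓
Step 2: E/m = ½v² → LHS [L^2 T^-2], RHS [L^2 T^-2] ✓
Step 3: v² = 2E/m → LHS [L^2 T^-2], RHS [L^2 T^-2] ✓
Step 4: v = 2E/m → LHS [L T^-1], RHS [L^2 T^-2] ✗

The first dimensional inconsistency appears in step 4: v = 2E/m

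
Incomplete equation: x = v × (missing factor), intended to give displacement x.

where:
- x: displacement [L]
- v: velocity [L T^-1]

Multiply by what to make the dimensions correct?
t (time), dimensions [T]

x has dimensions [L] and v has dimensions [L T^-1].
The missing factor must have dimensions [L] / [L T^-1] = [T], i.e. time (t).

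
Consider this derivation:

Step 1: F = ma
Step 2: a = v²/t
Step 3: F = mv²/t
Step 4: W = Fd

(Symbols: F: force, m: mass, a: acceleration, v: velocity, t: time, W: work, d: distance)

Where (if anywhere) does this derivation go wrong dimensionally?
Step 2

Step 1: F = ma → LHS [L M T^-2], RHS [L M T^-2] ✓
Step 2: a = v²/t → LHS [L T^-2], RHS [L^2 T^-3] ✗

The first dimensional inconsistency appears in step 2: a = v²/t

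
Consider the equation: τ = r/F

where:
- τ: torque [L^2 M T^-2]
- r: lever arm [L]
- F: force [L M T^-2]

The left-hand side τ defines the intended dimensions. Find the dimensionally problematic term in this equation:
The right-hand side term r/F

τ has dimensions [L^2 M T^-2], but r/F has dimensions [M^-1 T^2], so the term r/F is dimensionally wrong for τ.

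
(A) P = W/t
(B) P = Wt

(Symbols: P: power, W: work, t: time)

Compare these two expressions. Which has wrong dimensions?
(B)

(A) P = W/t: LHS [L^2 M T^-3], RHS [L^2 M T^-3] ✓
(B) P = Wt: LHS [L^2 M T^-3], RHS [L^2 M T^-1] ✗

Expression (B) P = Wt is dimensionally incorrect.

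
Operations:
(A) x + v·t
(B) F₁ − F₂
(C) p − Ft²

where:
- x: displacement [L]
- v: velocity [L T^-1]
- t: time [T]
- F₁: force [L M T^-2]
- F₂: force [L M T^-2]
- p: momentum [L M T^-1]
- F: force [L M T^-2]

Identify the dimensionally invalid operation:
(C) p − Ft²

(A) x + v·t: x [L] and v·t [L] — same dimensions ✓
(B) F₁ − F₂: F₁ [L M T^-2] and F₂ [L M T^-2] — same dimensions ✓
(C) p − Ft²: p [L M T^-1] and Ft² [L M] — different dimensions cannot be added/subtracted ✗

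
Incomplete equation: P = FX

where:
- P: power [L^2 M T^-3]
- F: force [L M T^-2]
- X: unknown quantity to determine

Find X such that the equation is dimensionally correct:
X = v (velocity), dimensions [L T^-1]

P has dimensions [L^2 M T^-3]; the rest of the RHS (F) has dimensions [L M T^-2].
So X must have dimensions [L T^-1] — X = v (velocity).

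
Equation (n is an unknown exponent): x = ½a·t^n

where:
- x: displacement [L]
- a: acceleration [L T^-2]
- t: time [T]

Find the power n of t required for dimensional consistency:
n = 2

x has dimensions [L]; t has dimensions [T].
The rest of the RHS has dimensions [L T^-2], so t^n must supply [T^2].
With n = 2: ½a·t^2 has dimensions [L], matching the LHS ✓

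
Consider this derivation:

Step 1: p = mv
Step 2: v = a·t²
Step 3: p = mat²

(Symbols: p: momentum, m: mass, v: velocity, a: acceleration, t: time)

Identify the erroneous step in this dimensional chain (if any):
Step 2

Step 1: p = mv → LHS [L M T^-1], RHS [L M T^-1] ✓
Step 2: v = a·t² → LHS [L T^-1], RHS [L] ✗

The first dimensional inconsistency appears in step 2: v = a·t²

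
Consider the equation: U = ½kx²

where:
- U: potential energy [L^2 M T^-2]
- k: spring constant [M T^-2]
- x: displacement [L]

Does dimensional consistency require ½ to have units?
No

U has dimensions [L^2 M T^-2] and kx² already has dimensions [L^2 M T^-2], so the equation balances without ½ contributing any dimensions. ½ is a pure (dimensionless) number; changing or removing it would not affect dimensional consistency.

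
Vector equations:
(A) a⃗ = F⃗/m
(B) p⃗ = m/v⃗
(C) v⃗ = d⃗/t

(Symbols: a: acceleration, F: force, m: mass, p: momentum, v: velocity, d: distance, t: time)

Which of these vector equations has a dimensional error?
(B) p⃗ = m/v⃗

(A) a⃗ = F⃗/m: LHS [L T^-2], RHS [L T^-2] ✓ — force (vector) divided by mass (scalar)
(B) p⃗ = m/v⃗: LHS [L M T^-1], RHS [L^-1 M T] ✗ — momentum is mass times velocity; should be mv⃗ (and division by a vector is undefined)
(C) v⃗ = d⃗/t: LHS [L T^-1], RHS [L T^-1] ✓ — displacement (vector) divided by time (scalar)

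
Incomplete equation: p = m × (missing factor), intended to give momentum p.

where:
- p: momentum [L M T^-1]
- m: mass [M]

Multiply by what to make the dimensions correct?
v (velocity), dimensions [L T^-1]

p has dimensions [L M T^-1] and m has dimensions [M].
The missing factor must have dimensions [L M T^-1] / [M] = [L T^-1], i.e. velocity (v).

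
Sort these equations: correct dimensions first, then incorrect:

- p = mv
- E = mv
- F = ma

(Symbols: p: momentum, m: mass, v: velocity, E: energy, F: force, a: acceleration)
Dimensionally correct: p = mv, F = ma
Dimensionally incorrect: E = mv
Ordered (correct first, then incorrect): p = mv, F = ma, E = mv

- p = mv: LHS [L M T^-1], RHS [L M T^-1] → correct ✓
- E = mv: LHS [L^2 M T^-2], RHS [L M T^-1] → incorrect ✗
- F = ma: LHS [L M T^-2], RHS [L M T^-2] → correct ✓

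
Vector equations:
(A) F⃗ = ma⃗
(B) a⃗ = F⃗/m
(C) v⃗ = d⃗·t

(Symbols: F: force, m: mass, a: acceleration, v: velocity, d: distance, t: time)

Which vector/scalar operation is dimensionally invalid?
(C) v⃗ = d⃗·t

(A) F⃗ = ma⃗: LHS [L M T^-2], RHS [L M T^-2] ✓ — Force and acceleration are vectors, mass is a scalar
(B) a⃗ = F⃗/m: LHS [L T^-2], RHS [L T^-2] ✓ — force (vector) divided by mass (scalar)
(C) v⃗ = d⃗·t: LHS [L T^-1], RHS [L T] ✗ — velocity is displacement per time; should be d⃗/t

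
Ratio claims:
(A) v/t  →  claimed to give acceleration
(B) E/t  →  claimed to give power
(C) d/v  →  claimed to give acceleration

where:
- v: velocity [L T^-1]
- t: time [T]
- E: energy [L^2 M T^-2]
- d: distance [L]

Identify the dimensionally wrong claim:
(C) d/v does not give acceleration

(A) v/t: [L T^-2] = acceleration [L T^-2] ✓
(B) E/t: [L^2 M T^-3] = power [L^2 M T^-3] ✓
(C) d/v: [T] ≠ acceleration [L T^-2] ✗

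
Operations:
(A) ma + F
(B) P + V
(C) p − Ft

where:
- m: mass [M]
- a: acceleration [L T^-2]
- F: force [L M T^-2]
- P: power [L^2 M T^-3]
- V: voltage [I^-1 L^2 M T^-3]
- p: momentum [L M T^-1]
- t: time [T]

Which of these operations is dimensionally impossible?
(B) P + V

(A) ma + F: ma [L M T^-2] and F [L M T^-2] — same dimensions ✓
(B) P + V: P [L^2 M T^-3] and V [I^-1 L^2 M T^-3] — different dimensions cannot be added/subtracted ✗
(C) p − Ft: p [L M T^-1] and Ft [L M T^-1] — same dimensions ✓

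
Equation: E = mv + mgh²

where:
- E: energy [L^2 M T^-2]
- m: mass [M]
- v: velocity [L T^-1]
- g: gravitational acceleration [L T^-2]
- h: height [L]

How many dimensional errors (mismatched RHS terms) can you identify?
2

LHS E: [L^2 M T^-2]
- mv: [L M T^-1] ✗
- mgh²: [L^3 M T^-2] ✗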